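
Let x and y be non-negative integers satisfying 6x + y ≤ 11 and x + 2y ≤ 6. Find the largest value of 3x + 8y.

24

(x,y)=(0,3) is feasible, giving 24.
(x,y)=(1,2) is feasible, giving 19.
(x,y)=(0,2) is feasible, giving 16.
No feasible integer point exceeds 24.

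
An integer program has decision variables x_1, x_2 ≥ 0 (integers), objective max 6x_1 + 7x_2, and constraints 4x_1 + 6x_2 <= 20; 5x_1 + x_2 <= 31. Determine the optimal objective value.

(x_1,x_2)=(5,0) is feasible, giving 30.
(x_1,x_2)=(4,0) is feasible, giving 24.
Maximum is 30 at (x_1,x_2)=(5,0).

30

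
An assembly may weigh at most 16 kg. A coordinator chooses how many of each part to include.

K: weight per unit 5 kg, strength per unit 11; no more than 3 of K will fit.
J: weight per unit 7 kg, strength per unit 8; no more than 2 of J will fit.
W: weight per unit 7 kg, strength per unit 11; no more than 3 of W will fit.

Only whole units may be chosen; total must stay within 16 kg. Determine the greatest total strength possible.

33

Take 3×K: weight 15 ≤ 16, strength 3·11 = 33.
K has the best ratio (11/5) and is taken to its limit of 3; remaining capacity is filled optimally with the others.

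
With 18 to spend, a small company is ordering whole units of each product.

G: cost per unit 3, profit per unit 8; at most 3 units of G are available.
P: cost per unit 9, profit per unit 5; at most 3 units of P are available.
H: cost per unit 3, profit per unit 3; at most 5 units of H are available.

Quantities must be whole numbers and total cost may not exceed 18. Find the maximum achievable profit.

33

Take 3×G and 3×H: cost 18 ≤ 18, profit 3·8 + 3·3 = 33.
G has the best ratio (8/3) and is taken to its limit of 3; remaining capacity is filled optimally with the others.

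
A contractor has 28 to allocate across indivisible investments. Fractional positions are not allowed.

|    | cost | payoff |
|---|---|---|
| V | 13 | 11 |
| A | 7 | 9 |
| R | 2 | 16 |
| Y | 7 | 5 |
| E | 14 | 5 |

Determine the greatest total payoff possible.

Allowing fractional choices, the relaxed optimum would be about 40.3, but investments are indivisible.
V + A + R: cost 13 + 7 + 2 = 22 ≤ 28, payoff 11 + 9 + 16 = 36.
V + R + Y: cost 13 + 2 + 7 = 22 ≤ 28, payoff 11 + 16 + 5 = 32.
A + R + Y: cost 7 + 2 + 7 = 16 ≤ 28, payoff 9 + 16 + 5 = 30.
Best is V, A, and R with total payoff 36.

36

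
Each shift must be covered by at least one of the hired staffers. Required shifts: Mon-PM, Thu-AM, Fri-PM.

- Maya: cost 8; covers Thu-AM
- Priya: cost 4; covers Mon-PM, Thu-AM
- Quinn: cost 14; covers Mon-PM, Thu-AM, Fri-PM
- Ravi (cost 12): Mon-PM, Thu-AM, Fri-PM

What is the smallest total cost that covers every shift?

The greedy cost-per-new-shift heuristic would pick Priya and Ravi for 16, but a cheaper cover exists.
Ravi alone covers Mon-PM, Thu-AM, Fri-PM — every shift.
Total cost: 12.
No cover costs less than 12.

12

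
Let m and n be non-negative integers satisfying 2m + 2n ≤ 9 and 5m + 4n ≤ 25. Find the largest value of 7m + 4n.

(m,n)=(4,0) is feasible, giving 28.
(m,n)=(3,1) is feasible, giving 25.
Maximum is 28 at (m,n)=(4,0).

28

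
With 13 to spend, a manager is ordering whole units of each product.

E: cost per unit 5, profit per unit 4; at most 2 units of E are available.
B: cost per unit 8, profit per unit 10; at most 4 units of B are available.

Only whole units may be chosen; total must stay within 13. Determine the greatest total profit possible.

1×B: cost 8 ≤ 13, profit 1·10 = 10.
1×E and 1×B: cost 13 ≤ 13, profit 1·4 + 1·10 = 14.
Best is 14.

14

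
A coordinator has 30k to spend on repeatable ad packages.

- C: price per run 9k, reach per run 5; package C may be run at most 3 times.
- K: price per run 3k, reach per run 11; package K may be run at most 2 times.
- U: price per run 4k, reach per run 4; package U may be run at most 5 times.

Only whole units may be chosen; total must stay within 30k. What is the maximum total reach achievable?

42

This is a bounded integer knapsack.
K has the best ratio (11/3); taking only K gives at most 2×11 = 22 (stopped by the supply cap of 2).
Mixing does better — 2×K and 5×U: price 26 ≤ 30, reach 2·11 + 5·4 = 42.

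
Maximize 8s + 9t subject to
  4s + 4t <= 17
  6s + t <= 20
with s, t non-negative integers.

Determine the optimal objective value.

(s,t)=(0,4) is feasible, giving 36.
(s,t)=(1,3) is feasible, giving 35.
(s,t)=(0,3) is feasible, giving 27.
No feasible integer point exceeds 36.

36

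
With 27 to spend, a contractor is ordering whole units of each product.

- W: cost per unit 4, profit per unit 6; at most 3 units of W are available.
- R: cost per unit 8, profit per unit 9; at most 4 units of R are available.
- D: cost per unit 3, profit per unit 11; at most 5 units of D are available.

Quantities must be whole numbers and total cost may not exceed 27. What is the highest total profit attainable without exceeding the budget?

This is a bounded integer knapsack.
D has the best ratio (11/3); taking only D gives at most 5×11 = 55 (stopped by the supply cap of 5).
Mixing does better — 3×W and 5×D: cost 27 ≤ 27, profit 3·6 + 5·11 = 73.

73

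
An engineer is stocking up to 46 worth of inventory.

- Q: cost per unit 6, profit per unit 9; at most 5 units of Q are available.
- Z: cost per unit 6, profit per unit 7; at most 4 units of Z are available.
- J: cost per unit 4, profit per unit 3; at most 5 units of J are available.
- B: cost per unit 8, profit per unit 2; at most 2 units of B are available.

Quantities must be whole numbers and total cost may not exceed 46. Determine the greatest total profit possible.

62

Take 5×Q, 2×Z, and 1×J: cost 46 ≤ 46, profit 5·9 + 2·7 + 1·3 = 62.
Q has the best ratio (9/6) and is taken to its limit of 5; remaining capacity is filled optimally with the others.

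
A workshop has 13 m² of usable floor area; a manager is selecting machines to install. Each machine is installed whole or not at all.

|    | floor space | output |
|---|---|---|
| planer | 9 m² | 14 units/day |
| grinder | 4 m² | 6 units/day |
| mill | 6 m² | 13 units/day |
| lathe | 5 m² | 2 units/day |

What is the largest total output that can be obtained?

20

Take planer and grinder: floor space 9 + 4 = 13 ≤ 13, output 14 + 6 = 20.
No other feasible combination does better.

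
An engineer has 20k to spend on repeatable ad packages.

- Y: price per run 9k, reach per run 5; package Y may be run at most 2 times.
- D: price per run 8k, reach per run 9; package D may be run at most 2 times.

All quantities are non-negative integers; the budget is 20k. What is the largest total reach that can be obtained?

D has the best ratio (9/8); taking only D gives at most 2×9 = 18 (stopped by the price limit).
Optimal: 2×D: price 16 ≤ 20, reach 2·9 = 18.

18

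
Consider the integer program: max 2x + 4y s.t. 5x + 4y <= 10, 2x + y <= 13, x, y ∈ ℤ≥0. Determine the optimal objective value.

8

Relaxing integrality, the LP optimum is 10.00 at (x,y) = (0, 2.5), which is not an integer point.
(x,y)=(0,2): 5·0+4·2=8≤10, 2·0+1·2=2≤13, objective 8.
(x,y)=(1,1): 5·1+4·1=9≤10, 2·1+1·1=3≤13, objective 6.
(x,y)=(0,1): 5·0+4·1=4≤10, 2·0+1·1=1≤13, objective 4.
No feasible integer point exceeds 8.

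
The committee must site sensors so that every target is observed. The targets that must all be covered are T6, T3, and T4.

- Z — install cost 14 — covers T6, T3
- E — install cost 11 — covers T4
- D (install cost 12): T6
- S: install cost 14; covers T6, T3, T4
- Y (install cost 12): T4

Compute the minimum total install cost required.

14

S alone covers T6, T3, T4 — every target.
Total install cost: 14.
No cover costs less than 14.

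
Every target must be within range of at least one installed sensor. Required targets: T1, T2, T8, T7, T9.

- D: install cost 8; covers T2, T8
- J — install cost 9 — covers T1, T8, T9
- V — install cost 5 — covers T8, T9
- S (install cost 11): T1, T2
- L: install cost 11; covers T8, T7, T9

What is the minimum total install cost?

22

Choose S and L: together they cover T1, T2, T8, T7, T9 — every target.
Total install cost: 11 + 11 = 22.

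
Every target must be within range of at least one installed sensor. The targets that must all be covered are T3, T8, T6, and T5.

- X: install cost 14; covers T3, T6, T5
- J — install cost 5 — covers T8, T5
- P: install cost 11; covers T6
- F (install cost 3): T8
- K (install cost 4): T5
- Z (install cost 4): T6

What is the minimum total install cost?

17

Choose X and F: together they cover T3, T8, T6, T5 — every target.
Total install cost: 14 + 3 = 17.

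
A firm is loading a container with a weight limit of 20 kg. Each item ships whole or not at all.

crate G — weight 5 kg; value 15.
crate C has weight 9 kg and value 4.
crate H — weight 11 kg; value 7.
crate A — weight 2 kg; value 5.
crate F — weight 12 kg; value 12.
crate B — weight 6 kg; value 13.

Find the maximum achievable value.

33

Take crate G, crate A, and crate B: weight 5 + 2 + 6 = 13 ≤ 20, value 15 + 5 + 13 = 33.
No other feasible combination does better.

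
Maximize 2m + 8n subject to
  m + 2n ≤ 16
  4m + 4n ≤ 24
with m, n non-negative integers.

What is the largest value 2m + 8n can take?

48

(m,n)=(0,6): 1·0+2·6=12≤16, 4·0+4·6=24≤24, objective 48.
(m,n)=(1,5): 1·1+2·5=11≤16, 4·1+4·5=24≤24, objective 42.
Maximum is 48 at (m,n)=(0,6).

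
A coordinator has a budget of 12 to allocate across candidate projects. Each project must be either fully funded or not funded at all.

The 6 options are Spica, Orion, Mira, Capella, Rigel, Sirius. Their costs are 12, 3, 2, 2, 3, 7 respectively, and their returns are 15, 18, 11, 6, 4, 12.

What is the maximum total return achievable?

Take Orion, Mira, and Sirius: cost 3 + 2 + 7 = 12 ≤ 12, return 18 + 11 + 12 = 41.
No other feasible combination does better.

41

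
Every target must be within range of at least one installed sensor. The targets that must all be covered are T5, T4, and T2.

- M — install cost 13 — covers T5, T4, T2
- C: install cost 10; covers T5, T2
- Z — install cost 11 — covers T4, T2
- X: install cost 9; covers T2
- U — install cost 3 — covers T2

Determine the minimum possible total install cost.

13

The greedy cost-per-new-target heuristic would pick U and M for 16, but a cheaper cover exists.
M alone covers T5, T4, T2 — every target.
Total install cost: 13.
No cover costs less than 13.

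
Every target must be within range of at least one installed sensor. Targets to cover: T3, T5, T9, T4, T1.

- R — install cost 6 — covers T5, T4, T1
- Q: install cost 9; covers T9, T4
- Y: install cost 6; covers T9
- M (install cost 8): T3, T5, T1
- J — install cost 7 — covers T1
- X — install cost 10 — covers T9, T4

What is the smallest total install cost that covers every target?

Choose Q and M: together they cover T3, T5, T9, T4, T1 — every target.
Total install cost: 9 + 8 = 17.

17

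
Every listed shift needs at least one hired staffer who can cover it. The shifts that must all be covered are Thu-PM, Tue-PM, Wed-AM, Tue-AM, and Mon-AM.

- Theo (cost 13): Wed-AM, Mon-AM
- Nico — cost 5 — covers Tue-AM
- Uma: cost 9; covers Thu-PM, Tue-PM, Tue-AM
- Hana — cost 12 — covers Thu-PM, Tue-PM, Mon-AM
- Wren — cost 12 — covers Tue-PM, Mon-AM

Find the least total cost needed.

22

Choose Theo and Uma: together they cover Thu-PM, Tue-PM, Wed-AM, Tue-AM, Mon-AM — every shift.
Total cost: 13 + 9 = 22.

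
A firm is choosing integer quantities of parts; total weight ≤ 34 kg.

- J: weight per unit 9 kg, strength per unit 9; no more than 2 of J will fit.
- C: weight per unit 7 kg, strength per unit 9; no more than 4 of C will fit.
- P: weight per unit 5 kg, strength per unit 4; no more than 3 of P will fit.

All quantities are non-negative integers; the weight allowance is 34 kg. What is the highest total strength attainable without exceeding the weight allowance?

40

C has the best ratio (9/7); taking only C gives at most 4×9 = 36 (stopped by the weight limit).
Mixing does better — 4×C and 1×P: weight 33 ≤ 34, strength 4·9 + 1·4 = 40.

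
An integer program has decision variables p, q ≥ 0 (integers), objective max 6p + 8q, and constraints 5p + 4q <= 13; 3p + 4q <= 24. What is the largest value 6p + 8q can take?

24

Relaxing integrality, the LP optimum is 26.00 at (p,q) = (0, 3.25), which is not an integer point.
(p,q)=(0,3): 5·0+4·3=12≤13, 3·0+4·3=12≤24, objective 24.
(p,q)=(1,2): 5·1+4·2=13≤13, 3·1+4·2=11≤24, objective 22.
(p,q)=(0,2): 5·0+4·2=8≤13, 3·0+4·2=8≤24, objective 16.
The best lattice point is (0,3), giving 24.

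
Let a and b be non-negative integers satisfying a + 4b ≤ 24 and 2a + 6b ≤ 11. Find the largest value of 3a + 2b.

15

(a,b)=(5,0): 1·5+4·0=5≤24, 2·5+6·0=10≤11, objective 15.
(a,b)=(4,0): 1·4+4·0=4≤24, 2·4+6·0=8≤11, objective 12.
Maximum is 15 at (a,b)=(5,0).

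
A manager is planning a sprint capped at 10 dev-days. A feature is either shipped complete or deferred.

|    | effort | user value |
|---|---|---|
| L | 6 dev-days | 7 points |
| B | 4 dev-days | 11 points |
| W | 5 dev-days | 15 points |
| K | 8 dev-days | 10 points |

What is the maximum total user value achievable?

26

Allowing fractional choices, the relaxed optimum would be about 27.2, but features are indivisible.
B + W: effort 4 + 5 = 9 ≤ 10, user value 11 + 15 = 26.
L + B: effort 6 + 4 = 10 ≤ 10, user value 7 + 11 = 18.
W: effort 5 ≤ 10, user value 15.
Best is B and W with total user value 26.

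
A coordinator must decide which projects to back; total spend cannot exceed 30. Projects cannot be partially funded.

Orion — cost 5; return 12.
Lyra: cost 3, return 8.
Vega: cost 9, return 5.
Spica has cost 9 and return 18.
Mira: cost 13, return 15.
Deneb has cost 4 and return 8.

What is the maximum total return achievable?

Orion + Lyra + Vega + Spica + Deneb: cost 5 + 3 + 9 + 9 + 4 = 30 ≤ 30, return 12 + 8 + 5 + 18 + 8 = 51.
Orion + Lyra + Spica + Mira: cost 5 + 3 + 9 + 13 = 30 ≤ 30, return 12 + 8 + 18 + 15 = 53.
Best is Orion, Lyra, Spica, and Mira with total return 53.

53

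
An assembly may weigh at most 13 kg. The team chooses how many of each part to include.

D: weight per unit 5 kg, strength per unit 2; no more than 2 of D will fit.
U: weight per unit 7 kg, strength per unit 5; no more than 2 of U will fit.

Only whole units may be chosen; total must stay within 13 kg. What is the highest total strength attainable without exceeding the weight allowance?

1×D and 1×U: weight 12 ≤ 13, strength 1·2 + 1·5 = 7.
1×U: weight 7 ≤ 13, strength 1·5 = 5.
Best is 7.

7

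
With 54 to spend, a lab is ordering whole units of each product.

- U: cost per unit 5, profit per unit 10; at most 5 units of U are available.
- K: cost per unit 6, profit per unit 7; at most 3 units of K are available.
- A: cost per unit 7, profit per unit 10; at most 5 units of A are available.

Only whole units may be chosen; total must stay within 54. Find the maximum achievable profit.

Take 5×U and 4×A: cost 53 ≤ 54, profit 5·10 + 4·10 = 90.
U has the best ratio (10/5) and is taken to its limit of 5; remaining capacity is filled optimally with the others.

90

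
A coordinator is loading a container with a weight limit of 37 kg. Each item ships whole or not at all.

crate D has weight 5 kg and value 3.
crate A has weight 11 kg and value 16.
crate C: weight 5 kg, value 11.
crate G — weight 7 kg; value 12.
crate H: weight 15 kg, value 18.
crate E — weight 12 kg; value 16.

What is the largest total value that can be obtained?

Allowing fractional choices, the relaxed optimum would be about 57.4, but items are indivisible.
crate D + crate A + crate C + crate H: weight 5 + 11 + 5 + 15 = 36 ≤ 37, value 3 + 16 + 11 + 18 = 48.
crate D + crate C + crate H + crate E: weight 5 + 5 + 15 + 12 = 37 ≤ 37, value 3 + 11 + 18 + 16 = 48.
crate A + crate C + crate G + crate E: weight 11 + 5 + 7 + 12 = 35 ≤ 37, value 16 + 11 + 12 + 16 = 55.
Best is crate A, crate C, crate G, and crate E with total value 55.

55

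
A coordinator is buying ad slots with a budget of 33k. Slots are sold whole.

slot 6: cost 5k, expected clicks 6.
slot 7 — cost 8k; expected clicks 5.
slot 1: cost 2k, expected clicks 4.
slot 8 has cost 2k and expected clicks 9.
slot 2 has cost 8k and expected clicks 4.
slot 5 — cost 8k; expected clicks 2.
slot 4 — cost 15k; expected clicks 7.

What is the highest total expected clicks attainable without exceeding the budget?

slot 6 + slot 1 + slot 8 + slot 2 + slot 4: cost 5 + 2 + 2 + 8 + 15 = 32 ≤ 33, expected clicks 6 + 4 + 9 + 4 + 7 = 30.
slot 6 + slot 7 + slot 1 + slot 8 + slot 2 + slot 5: cost 5 + 8 + 2 + 2 + 8 + 8 = 33 ≤ 33, expected clicks 6 + 5 + 4 + 9 + 4 + 2 = 30.
slot 6 + slot 7 + slot 1 + slot 8 + slot 4: cost 5 + 8 + 2 + 2 + 15 = 32 ≤ 33, expected clicks 6 + 5 + 4 + 9 + 7 = 31.
Best is slot 6, slot 7, slot 1, slot 8, and slot 4 with total expected clicks 31.

31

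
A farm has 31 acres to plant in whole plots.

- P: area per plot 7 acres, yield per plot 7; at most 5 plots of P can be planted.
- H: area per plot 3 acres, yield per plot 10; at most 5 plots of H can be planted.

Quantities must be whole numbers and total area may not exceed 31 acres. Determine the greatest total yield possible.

64

Take 2×P and 5×H: area 29 ≤ 31, yield 2·7 + 5·10 = 64.
H has the best ratio (10/3) and is taken to its limit of 5; remaining capacity is filled optimally with the others.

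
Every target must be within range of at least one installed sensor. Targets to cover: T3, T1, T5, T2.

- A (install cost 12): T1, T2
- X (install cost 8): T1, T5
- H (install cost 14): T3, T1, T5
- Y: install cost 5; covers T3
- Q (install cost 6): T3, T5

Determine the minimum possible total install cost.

Choose A and Q: together they cover T3, T1, T5, T2 — every target.
Total install cost: 12 + 6 = 18.
No cover costs less than 18.

18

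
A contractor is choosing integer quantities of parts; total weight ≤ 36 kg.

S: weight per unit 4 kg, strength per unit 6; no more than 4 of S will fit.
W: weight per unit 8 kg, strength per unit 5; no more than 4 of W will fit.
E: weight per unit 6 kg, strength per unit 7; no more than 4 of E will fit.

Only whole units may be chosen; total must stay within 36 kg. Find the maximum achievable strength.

46

4×S and 3×E: weight 34 ≤ 36, strength 4·6 + 3·7 = 45.
3×S and 4×E: weight 36 ≤ 36, strength 3·6 + 4·7 = 46.
Best is 46.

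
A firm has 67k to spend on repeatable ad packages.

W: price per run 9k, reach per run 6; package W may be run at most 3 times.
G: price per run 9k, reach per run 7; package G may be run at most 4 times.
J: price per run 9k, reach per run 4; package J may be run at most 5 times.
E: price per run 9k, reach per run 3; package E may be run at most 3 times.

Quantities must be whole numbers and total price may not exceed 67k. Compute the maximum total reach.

46

3×W and 4×G: price 63 ≤ 67, reach 3·6 + 4·7 = 46.
2×W, 4×G, and 1×J: price 63 ≤ 67, reach 2·6 + 4·7 + 1·4 = 44.
Best is 46.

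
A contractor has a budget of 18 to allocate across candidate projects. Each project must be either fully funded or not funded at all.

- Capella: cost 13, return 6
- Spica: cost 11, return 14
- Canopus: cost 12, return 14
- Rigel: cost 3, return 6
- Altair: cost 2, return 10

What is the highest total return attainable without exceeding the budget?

30

Allowing fractional choices, the relaxed optimum would be about 32.3, but projects are indivisible.
Canopus + Rigel + Altair: cost 12 + 3 + 2 = 17 ≤ 18, return 14 + 6 + 10 = 30.
Spica + Rigel + Altair: cost 11 + 3 + 2 = 16 ≤ 18, return 14 + 6 + 10 = 30.
Spica + Altair: cost 11 + 2 = 13 ≤ 18, return 14 + 10 = 24.
The maximum return is 30; one optimal choice is Spica, Rigel, and Altair.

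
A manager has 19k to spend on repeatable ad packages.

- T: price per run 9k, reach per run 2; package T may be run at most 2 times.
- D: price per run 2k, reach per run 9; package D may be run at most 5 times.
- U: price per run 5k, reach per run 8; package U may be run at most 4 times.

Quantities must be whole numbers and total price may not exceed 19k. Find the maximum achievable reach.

53

This is a bounded integer knapsack.
D has the best ratio (9/2); taking only D gives at most 5×9 = 45 (stopped by the supply cap of 5).
Mixing does better — 5×D and 1×U: price 15 ≤ 19, reach 5·9 + 1·8 = 53.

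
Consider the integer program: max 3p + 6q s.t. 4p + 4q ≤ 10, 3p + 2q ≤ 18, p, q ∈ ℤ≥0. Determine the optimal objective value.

The continuous relaxation peaks at (0, 2.5) with value 15.00; rounding to a feasible lattice point costs some objective.
(p,q)=(0,2): 4·0+4·2=8≤10, 3·0+2·2=4≤18, objective 12.
(p,q)=(1,1): 4·1+4·1=8≤10, 3·1+2·1=5≤18, objective 9.
(p,q)=(0,1): 4·0+4·1=4≤10, 3·0+2·1=2≤18, objective 6.
No feasible integer point exceeds 12.

12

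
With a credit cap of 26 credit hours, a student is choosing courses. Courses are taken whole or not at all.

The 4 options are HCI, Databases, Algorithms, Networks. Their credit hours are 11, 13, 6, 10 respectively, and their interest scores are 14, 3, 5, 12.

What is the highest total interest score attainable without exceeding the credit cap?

26

Treat it as a binary knapsack problem.
Algorithms + Networks: credit hours 6 + 10 = 16 ≤ 26, interest score 5 + 12 = 17.
HCI + Algorithms: credit hours 11 + 6 = 17 ≤ 26, interest score 14 + 5 = 19.
HCI + Networks: credit hours 11 + 10 = 21 ≤ 26, interest score 14 + 12 = 26.
Best is HCI and Networks with total interest score 26.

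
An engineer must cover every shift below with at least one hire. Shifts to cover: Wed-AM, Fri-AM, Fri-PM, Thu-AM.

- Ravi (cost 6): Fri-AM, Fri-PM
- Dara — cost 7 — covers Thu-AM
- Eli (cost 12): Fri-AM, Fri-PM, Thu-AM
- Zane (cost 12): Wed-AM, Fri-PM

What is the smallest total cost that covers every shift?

This is an integer covering problem.
The greedy cost-per-new-shift heuristic would pick Ravi, Dara, and Zane for 25, but a cheaper cover exists.
Choose Eli and Zane: together they cover Wed-AM, Fri-AM, Fri-PM, Thu-AM — every shift.
Total cost: 12 + 12 = 24.
No cover costs less than 24.

24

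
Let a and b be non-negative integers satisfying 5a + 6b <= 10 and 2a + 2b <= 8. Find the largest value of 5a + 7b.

10

(a,b)=(2,0) is feasible, giving 10.
(a,b)=(0,1) is feasible, giving 7.
(a,b)=(1,0) is feasible, giving 5.
(a,b)=(0,0) is feasible, giving 0.
No feasible integer point exceeds 10.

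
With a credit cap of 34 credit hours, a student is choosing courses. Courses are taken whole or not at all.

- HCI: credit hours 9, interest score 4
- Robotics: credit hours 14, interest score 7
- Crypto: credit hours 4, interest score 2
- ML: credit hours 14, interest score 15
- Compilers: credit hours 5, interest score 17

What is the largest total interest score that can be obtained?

39

Allowing fractional choices, the relaxed optimum would be about 39.5, but courses are indivisible.
HCI + ML + Compilers: credit hours 9 + 14 + 5 = 28 ≤ 34, interest score 4 + 15 + 17 = 36.
HCI + Crypto + ML + Compilers: credit hours 9 + 4 + 14 + 5 = 32 ≤ 34, interest score 4 + 2 + 15 + 17 = 38.
Robotics + ML + Compilers: credit hours 14 + 14 + 5 = 33 ≤ 34, interest score 7 + 15 + 17 = 39.
Best is Robotics, ML, and Compilers with total interest score 39.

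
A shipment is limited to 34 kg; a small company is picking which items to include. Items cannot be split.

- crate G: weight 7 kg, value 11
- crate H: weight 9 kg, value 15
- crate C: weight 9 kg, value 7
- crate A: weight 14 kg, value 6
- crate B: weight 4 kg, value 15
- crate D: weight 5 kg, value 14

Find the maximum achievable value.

Take crate G, crate H, crate C, crate B, and crate D: weight 7 + 9 + 9 + 4 + 5 = 34 ≤ 34, value 11 + 15 + 7 + 15 + 14 = 62.
No other feasible combination does better.

62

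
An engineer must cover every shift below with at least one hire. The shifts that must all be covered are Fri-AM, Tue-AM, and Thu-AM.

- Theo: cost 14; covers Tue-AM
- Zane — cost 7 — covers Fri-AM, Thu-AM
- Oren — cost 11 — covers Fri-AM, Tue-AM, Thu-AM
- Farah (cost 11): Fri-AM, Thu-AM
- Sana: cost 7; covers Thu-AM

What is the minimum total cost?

11

The greedy cost-per-new-shift heuristic would pick Zane and Oren for 18, but a cheaper cover exists.
Oren alone covers Fri-AM, Tue-AM, Thu-AM — every shift.
Total cost: 11.
No cover costs less than 11.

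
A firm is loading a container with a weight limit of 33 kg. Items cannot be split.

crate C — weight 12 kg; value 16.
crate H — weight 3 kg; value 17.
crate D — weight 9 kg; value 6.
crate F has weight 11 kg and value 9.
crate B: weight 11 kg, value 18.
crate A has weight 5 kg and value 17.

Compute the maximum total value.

This is a 0-1 knapsack instance.
Allowing fractional choices, the relaxed optimum would be about 69.6, but items are indivisible.
crate C + crate H + crate B + crate A: weight 12 + 3 + 11 + 5 = 31 ≤ 33, value 16 + 17 + 18 + 17 = 68.
crate H + crate F + crate B + crate A: weight 3 + 11 + 11 + 5 = 30 ≤ 33, value 17 + 9 + 18 + 17 = 61.
crate C + crate H + crate F + crate A: weight 12 + 3 + 11 + 5 = 31 ≤ 33, value 16 + 17 + 9 + 17 = 59.
Best is crate C, crate H, crate B, and crate A with total value 68.

68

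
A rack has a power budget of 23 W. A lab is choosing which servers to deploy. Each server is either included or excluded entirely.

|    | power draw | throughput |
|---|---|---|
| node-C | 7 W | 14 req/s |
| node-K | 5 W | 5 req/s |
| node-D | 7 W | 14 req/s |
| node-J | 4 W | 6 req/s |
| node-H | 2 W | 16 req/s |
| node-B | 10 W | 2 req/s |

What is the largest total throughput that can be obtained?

Allowing fractional choices, the relaxed optimum would be about 53.0, but servers are indivisible.
node-C + node-D + node-H: power draw 7 + 7 + 2 = 16 ≤ 23, throughput 14 + 14 + 16 = 44.
node-C + node-K + node-D + node-H: power draw 7 + 5 + 7 + 2 = 21 ≤ 23, throughput 14 + 5 + 14 + 16 = 49.
node-C + node-D + node-J + node-H: power draw 7 + 7 + 4 + 2 = 20 ≤ 23, throughput 14 + 14 + 6 + 16 = 50.
Best is node-C, node-D, node-J, and node-H with total throughput 50.

50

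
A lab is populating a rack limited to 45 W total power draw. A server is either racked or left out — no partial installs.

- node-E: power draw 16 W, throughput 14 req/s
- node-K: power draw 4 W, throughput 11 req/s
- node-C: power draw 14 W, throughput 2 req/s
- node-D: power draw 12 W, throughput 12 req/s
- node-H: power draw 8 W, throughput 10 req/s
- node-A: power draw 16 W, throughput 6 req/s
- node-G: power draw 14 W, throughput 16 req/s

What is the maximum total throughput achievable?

51

Take node-E, node-K, node-H, and node-G: power draw 16 + 4 + 8 + 14 = 42 ≤ 45, throughput 14 + 11 + 10 + 16 = 51.
No other feasible combination does better.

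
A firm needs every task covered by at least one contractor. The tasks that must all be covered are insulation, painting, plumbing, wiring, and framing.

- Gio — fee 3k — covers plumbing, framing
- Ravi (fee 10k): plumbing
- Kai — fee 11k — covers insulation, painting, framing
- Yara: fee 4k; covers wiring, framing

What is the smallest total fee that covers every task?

Choose Gio, Kai, and Yara: together they cover insulation, painting, plumbing, wiring, framing — every task.
Total fee: 3 + 11 + 4 = 18.
No cover costs less than 18.

18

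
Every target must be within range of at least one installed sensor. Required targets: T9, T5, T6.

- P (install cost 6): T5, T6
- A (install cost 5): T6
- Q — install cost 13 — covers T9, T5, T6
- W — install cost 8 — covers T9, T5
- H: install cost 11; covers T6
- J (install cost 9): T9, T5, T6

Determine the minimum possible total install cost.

J alone covers T9, T5, T6 — every target.
Total install cost: 9.

9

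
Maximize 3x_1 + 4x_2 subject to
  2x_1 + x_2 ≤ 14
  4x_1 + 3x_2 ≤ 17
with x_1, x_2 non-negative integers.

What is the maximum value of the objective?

Relaxing integrality, the LP optimum is 22.67 at (x_1,x_2) = (0, 5.67), which is not an integer point.
(x_1,x_2)=(0,5) is feasible, giving 20.
(x_1,x_2)=(1,4) is feasible, giving 19.
Maximum is 20 at (x_1,x_2)=(0,5).

20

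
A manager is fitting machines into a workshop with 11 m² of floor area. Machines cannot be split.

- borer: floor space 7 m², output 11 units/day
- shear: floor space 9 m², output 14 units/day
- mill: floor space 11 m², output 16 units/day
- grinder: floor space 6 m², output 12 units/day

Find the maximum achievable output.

Allowing fractional choices, the relaxed optimum would be about 19.9, but machines are indivisible.
shear: floor space 9 ≤ 11, output 14.
mill: floor space 11 ≤ 11, output 16.
Best is mill with total output 16.

16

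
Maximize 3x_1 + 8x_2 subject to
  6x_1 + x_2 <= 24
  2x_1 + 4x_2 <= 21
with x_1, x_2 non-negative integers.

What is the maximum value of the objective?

40

The continuous relaxation peaks at (0, 5.25) with value 42.00; rounding to a feasible lattice point costs some objective.
(x_1,x_2)=(0,5): 6·0+1·5=5≤24, 2·0+4·5=20≤21, objective 40.
(x_1,x_2)=(1,4): 6·1+1·4=10≤24, 2·1+4·4=18≤21, objective 35.
(x_1,x_2)=(0,4): 6·0+1·4=4≤24, 2·0+4·4=16≤21, objective 32.
Maximum is 40 at (x_1,x_2)=(0,5).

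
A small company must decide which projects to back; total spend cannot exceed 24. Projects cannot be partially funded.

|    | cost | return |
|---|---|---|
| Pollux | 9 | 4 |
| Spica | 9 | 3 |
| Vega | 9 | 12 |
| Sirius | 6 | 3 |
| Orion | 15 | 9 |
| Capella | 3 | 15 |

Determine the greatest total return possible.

31

Allowing fractional choices, the relaxed optimum would be about 34.2, but projects are indivisible.
Vega + Sirius + Capella: cost 9 + 6 + 3 = 18 ≤ 24, return 12 + 3 + 15 = 30.
Spica + Vega + Capella: cost 9 + 9 + 3 = 21 ≤ 24, return 3 + 12 + 15 = 30.
Pollux + Vega + Capella: cost 9 + 9 + 3 = 21 ≤ 24, return 4 + 12 + 15 = 31.
Best is Pollux, Vega, and Capella with total return 31.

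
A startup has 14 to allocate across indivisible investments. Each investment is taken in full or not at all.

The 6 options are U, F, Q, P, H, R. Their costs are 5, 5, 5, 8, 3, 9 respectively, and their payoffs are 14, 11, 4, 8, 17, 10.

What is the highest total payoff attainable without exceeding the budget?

42

Take U, F, and H: cost 5 + 5 + 3 = 13 ≤ 14, payoff 14 + 11 + 17 = 42.
No other feasible combination does better.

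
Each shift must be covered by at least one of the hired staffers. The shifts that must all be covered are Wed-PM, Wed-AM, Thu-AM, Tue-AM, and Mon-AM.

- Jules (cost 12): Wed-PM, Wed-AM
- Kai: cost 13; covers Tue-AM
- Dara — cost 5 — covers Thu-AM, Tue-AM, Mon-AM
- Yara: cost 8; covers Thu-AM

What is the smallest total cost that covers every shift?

Choose Jules and Dara: together they cover Wed-PM, Wed-AM, Thu-AM, Tue-AM, Mon-AM — every shift.
Total cost: 12 + 5 = 17.
No cover costs less than 17.

17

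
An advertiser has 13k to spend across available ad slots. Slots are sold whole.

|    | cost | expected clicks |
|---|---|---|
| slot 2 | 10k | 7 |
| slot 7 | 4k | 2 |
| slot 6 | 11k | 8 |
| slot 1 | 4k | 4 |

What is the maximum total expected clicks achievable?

8

This is an integer program with binary decision variables.
slot 6: cost 11 ≤ 13, expected clicks 8.
slot 2: cost 10 ≤ 13, expected clicks 7.
slot 7 + slot 1: cost 4 + 4 = 8 ≤ 13, expected clicks 2 + 4 = 6.
Best is slot 6 with total expected clicks 8.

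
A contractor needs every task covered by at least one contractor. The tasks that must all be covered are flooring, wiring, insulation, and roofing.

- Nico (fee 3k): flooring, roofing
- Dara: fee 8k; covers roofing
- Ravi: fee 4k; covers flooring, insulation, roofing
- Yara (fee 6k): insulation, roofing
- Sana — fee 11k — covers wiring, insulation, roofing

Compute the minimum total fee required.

This is an integer covering problem.
The greedy cost-per-new-task heuristic would pick Ravi and Sana for 15, but a cheaper cover exists.
Choose Nico and Sana: together they cover flooring, wiring, insulation, roofing — every task.
Total fee: 3 + 11 = 14.
No cover costs less than 14.

14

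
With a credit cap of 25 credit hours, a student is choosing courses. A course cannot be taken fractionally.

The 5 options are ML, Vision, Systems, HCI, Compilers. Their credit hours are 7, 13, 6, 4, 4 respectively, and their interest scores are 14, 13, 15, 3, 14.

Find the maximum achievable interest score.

Allowing fractional choices, the relaxed optimum would be about 51.0, but courses are indivisible.
ML + Systems + HCI + Compilers: credit hours 7 + 6 + 4 + 4 = 21 ≤ 25, interest score 14 + 15 + 3 + 14 = 46.
ML + Systems + Compilers: credit hours 7 + 6 + 4 = 17 ≤ 25, interest score 14 + 15 + 14 = 43.
Vision + Systems + Compilers: credit hours 13 + 6 + 4 = 23 ≤ 25, interest score 13 + 15 + 14 = 42.
Best is ML, Systems, HCI, and Compilers with total interest score 46.

46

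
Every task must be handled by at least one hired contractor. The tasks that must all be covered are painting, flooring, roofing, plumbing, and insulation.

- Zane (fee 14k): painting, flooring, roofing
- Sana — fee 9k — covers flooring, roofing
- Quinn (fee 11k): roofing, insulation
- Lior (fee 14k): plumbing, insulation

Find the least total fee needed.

The greedy cost-per-new-task heuristic would pick Sana, Lior, and Zane for 37, but a cheaper cover exists.
Choose Zane and Lior: together they cover painting, flooring, roofing, plumbing, insulation — every task.
Total fee: 14 + 14 = 28.
No cover costs less than 28.

28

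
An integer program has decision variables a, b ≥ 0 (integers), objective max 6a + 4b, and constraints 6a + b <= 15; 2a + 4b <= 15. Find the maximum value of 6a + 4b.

20

The continuous relaxation peaks at (2.05, 2.73) with value 23.18; rounding to a feasible lattice point costs some objective.
(a,b)=(2,2): 6·2+1·2=14≤15, 2·2+4·2=12≤15, objective 20.
(a,b)=(1,3): 6·1+1·3=9≤15, 2·1+4·3=14≤15, objective 18.
The best lattice point is (2,2), giving 20.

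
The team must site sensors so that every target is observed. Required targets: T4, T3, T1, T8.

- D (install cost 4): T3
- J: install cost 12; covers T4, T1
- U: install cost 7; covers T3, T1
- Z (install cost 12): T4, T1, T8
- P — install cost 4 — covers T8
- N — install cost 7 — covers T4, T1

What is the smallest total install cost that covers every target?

15

The greedy cost-per-new-target heuristic would pick U, P, and N for 18, but a cheaper cover exists.
Choose D, P, and N: together they cover T4, T3, T1, T8 — every target.
Total install cost: 4 + 4 + 7 = 15.
No cover costs less than 15.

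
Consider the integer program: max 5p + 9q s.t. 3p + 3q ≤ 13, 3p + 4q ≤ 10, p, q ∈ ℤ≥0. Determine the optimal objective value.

The continuous relaxation peaks at (0, 2.5) with value 22.50; rounding to a feasible lattice point costs some objective.
(p,q)=(2,1): 3·2+3·1=9≤13, 3·2+4·1=10≤10, objective 19.
(p,q)=(0,2): 3·0+3·2=6≤13, 3·0+4·2=8≤10, objective 18.
(p,q)=(3,0): 3·3+3·0=9≤13, 3·3+4·0=9≤10, objective 15.
(p,q)=(1,1): 3·1+3·1=6≤13, 3·1+4·1=7≤10, objective 14.
No feasible integer point exceeds 19.

19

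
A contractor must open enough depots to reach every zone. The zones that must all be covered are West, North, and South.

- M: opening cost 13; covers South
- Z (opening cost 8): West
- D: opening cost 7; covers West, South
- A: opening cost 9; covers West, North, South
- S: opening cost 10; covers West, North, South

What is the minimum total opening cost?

A alone covers West, North, South — every zone.
Total opening cost: 9.
No cover costs less than 9.

9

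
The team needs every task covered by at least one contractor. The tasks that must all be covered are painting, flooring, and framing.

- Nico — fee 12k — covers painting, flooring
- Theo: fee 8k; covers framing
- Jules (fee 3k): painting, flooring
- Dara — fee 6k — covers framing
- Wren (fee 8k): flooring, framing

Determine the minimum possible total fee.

9

This is an integer covering problem.
Choose Jules and Dara: together they cover painting, flooring, framing — every task.
Total fee: 3 + 6 = 9.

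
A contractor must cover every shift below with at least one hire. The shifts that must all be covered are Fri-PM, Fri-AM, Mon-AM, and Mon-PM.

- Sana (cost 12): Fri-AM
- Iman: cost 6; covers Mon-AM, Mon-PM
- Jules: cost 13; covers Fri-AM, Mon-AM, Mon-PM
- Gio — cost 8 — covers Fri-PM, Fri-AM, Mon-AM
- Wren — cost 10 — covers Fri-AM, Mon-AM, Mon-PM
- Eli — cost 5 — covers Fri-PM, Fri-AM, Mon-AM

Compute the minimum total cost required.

11

Choose Iman and Eli: together they cover Fri-PM, Fri-AM, Mon-AM, Mon-PM — every shift.
Total cost: 6 + 5 = 11.
No cover costs less than 11.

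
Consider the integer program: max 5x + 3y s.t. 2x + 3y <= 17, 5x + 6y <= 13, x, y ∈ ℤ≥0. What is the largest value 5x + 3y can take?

Relaxing integrality, the LP optimum is 13.00 at (x,y) = (2.6, 0), which is not an integer point.
(x,y)=(2,0) is feasible, giving 10.
(x,y)=(1,1) is feasible, giving 8.
Maximum is 10 at (x,y)=(2,0).

10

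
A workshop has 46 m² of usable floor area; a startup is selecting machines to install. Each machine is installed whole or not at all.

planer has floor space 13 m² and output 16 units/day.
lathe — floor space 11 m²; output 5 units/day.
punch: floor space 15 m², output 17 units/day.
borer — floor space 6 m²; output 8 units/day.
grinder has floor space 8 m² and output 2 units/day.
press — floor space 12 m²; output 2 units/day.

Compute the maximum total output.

planer + punch + borer + grinder: floor space 13 + 15 + 6 + 8 = 42 ≤ 46, output 16 + 17 + 8 + 2 = 43.
planer + lathe + punch + borer: floor space 13 + 11 + 15 + 6 = 45 ≤ 46, output 16 + 5 + 17 + 8 = 46.
Best is planer, lathe, punch, and borer with total output 46.

46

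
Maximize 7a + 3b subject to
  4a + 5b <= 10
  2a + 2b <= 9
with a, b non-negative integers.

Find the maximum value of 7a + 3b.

Relaxing integrality, the LP optimum is 17.50 at (a,b) = (2.5, 0), which is not an integer point.
(a,b)=(2,0): 4·2+5·0=8≤10, 2·2+2·0=4≤9, objective 14.
(a,b)=(1,1): 4·1+5·1=9≤10, 2·1+2·1=4≤9, objective 10.
Maximum is 14 at (a,b)=(2,0).

14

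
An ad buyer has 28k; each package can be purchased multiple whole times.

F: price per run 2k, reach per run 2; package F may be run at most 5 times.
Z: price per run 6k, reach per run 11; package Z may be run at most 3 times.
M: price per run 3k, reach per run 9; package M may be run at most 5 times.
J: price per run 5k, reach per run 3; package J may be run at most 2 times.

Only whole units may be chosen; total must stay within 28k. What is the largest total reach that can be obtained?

67

2×Z and 5×M: price 27 ≤ 28, reach 2·11 + 5·9 = 67.
2×F, 2×Z, and 4×M: price 28 ≤ 28, reach 2·2 + 2·11 + 4·9 = 62.
Best is 67.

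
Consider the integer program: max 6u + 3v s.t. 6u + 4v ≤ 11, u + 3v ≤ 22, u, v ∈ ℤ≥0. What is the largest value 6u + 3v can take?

9

Relaxing integrality, the LP optimum is 11.00 at (u,v) = (1.83, 0), which is not an integer point.
(u,v)=(1,1) is feasible, giving 9.
(u,v)=(0,2) is feasible, giving 6.
(u,v)=(1,0) is feasible, giving 6.
(u,v)=(0,1) is feasible, giving 3.
The best lattice point is (1,1), giving 9.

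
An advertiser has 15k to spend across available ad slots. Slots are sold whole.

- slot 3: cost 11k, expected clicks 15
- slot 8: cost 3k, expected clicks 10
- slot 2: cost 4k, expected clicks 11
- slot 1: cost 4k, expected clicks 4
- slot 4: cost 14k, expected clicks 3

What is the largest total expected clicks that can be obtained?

Allowing fractional choices, the relaxed optimum would be about 31.9, but ad slots are indivisible.
slot 3 + slot 2: cost 11 + 4 = 15 ≤ 15, expected clicks 15 + 11 = 26.
slot 8 + slot 2 + slot 1: cost 3 + 4 + 4 = 11 ≤ 15, expected clicks 10 + 11 + 4 = 25.
Best is slot 3 and slot 2 with total expected clicks 26.

26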